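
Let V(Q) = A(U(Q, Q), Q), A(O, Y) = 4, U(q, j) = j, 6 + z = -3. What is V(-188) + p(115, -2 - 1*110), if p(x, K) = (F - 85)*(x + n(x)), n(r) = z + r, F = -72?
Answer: -34693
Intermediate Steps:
z = -9 (z = -6 - 3 = -9)
n(r) = -9 + r
V(Q) = 4
p(x, K) = 1413 - 314*x (p(x, K) = (-72 - 85)*(x + (-9 + x)) = -157*(-9 + 2*x) = 1413 - 314*x)
V(-188) + p(115, -2 - 1*110) = 4 + (1413 - 314*115) = 4 + (1413 - 36110) = 4 - 34697 = -34693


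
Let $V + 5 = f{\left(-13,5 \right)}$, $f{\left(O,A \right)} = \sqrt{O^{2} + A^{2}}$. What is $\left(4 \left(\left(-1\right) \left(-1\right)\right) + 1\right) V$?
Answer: $-25 + 5 \sqrt{194} \approx 44.642$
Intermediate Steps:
$f{\left(O,A \right)} = \sqrt{A^{2} + O^{2}}$
$V = -5 + \sqrt{194}$ ($V = -5 + \sqrt{5^{2} + \left(-13\right)^{2}} = -5 + \sqrt{25 + 169} = -5 + \sqrt{194} \approx 8.9284$)
$\left(4 \left(\left(-1\right) \left(-1\right)\right) + 1\right) V = \left(4 \left(\left(-1\right) \left(-1\right)\right) + 1\right) \left(-5 + \sqrt{194}\right) = \left(4 \cdot 1 + 1\right) \left(-5 + \sqrt{194}\right) = \left(4 + 1\right) \left(-5 + \sqrt{194}\right) = 5 \left(-5 + \sqrt{194}\right) = -25 + 5 \sqrt{194}$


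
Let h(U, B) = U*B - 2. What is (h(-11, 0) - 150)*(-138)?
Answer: 20976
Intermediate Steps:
h(U, B) = -2 + B*U (h(U, B) = B*U - 2 = -2 + B*U)
(h(-11, 0) - 150)*(-138) = ((-2 + 0*(-11)) - 150)*(-138) = ((-2 + 0) - 150)*(-138) = (-2 - 150)*(-138) = -152*(-138) = 20976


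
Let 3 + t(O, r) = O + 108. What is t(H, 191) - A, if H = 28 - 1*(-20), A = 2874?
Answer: -2721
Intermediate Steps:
H = 48 (H = 28 + 20 = 48)
t(O, r) = 105 + O (t(O, r) = -3 + (O + 108) = -3 + (108 + O) = 105 + O)
t(H, 191) - A = (105 + 48) - 1*2874 = 153 - 2874 = -2721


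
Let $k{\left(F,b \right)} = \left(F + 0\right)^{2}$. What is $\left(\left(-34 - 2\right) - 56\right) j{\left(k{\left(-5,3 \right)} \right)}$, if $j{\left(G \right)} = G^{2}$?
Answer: $-57500$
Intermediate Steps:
$k{\left(F,b \right)} = F^{2}$
$\left(\left(-34 - 2\right) - 56\right) j{\left(k{\left(-5,3 \right)} \right)} = \left(\left(-34 - 2\right) - 56\right) \left(\left(-5\right)^{2}\right)^{2} = \left(-36 - 56\right) 25^{2} = \left(-92\right) 625 = -57500$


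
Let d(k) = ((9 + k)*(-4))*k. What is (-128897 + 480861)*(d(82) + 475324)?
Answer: 156791514864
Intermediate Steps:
d(k) = k*(-36 - 4*k) (d(k) = (-36 - 4*k)*k = k*(-36 - 4*k))
(-128897 + 480861)*(d(82) + 475324) = (-128897 + 480861)*(-4*82*(9 + 82) + 475324) = 351964*(-4*82*91 + 475324) = 351964*(-29848 + 475324) = 351964*445476 = 156791514864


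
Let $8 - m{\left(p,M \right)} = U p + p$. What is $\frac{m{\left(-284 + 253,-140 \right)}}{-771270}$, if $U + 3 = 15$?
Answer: $- \frac{137}{257090} \approx -0.00053289$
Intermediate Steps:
$U = 12$ ($U = -3 + 15 = 12$)
$m{\left(p,M \right)} = 8 - 13 p$ ($m{\left(p,M \right)} = 8 - \left(12 p + p\right) = 8 - 13 p$)
$\frac{m{\left(-284 + 253,-140 \right)}}{-771270} = \frac{8 - 13 \left(-284 + 253\right)}{-771270} = \left(8 - -403\right) \left(- \frac{1}{771270}\right) = \left(8 + 403\right) \left(- \frac{1}{771270}\right) = 411 \left(- \frac{1}{771270}\right) = - \frac{137}{257090}$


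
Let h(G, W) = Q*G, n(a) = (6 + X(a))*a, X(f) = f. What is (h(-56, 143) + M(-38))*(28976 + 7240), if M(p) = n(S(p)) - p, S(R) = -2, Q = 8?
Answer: -15138288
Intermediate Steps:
n(a) = a*(6 + a) (n(a) = (6 + a)*a = a*(6 + a))
M(p) = -8 - p (M(p) = -2*(6 - 2) - p = -2*4 - p = -8 - p)
h(G, W) = 8*G
(h(-56, 143) + M(-38))*(28976 + 7240) = (8*(-56) + (-8 - 1*(-38)))*(28976 + 7240) = (-448 + (-8 + 38))*36216 = (-448 + 30)*36216 = -418*36216 = -15138288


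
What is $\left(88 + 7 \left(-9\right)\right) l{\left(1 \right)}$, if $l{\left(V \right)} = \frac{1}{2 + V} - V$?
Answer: $- \frac{50}{3} \approx -16.667$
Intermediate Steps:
$\left(88 + 7 \left(-9\right)\right) l{\left(1 \right)} = \left(88 + 7 \left(-9\right)\right) \frac{1 - 1^{2} - 2}{2 + 1} = \left(88 - 63\right) \frac{1 - 1 - 2}{3} = 25 \frac{1 - 1 - 2}{3} = 25 \cdot \frac{1}{3} \left(-2\right) = 25 \left(- \frac{2}{3}\right) = - \frac{50}{3}$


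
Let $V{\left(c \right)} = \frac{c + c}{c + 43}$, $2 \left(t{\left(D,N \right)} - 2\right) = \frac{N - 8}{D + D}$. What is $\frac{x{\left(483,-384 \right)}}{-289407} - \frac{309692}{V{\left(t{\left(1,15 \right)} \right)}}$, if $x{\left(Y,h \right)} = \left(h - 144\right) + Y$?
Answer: $- \frac{2793375850513}{1447035} \approx -1.9304 \cdot 10^{6}$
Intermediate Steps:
$t{\left(D,N \right)} = 2 + \frac{-8 + N}{4 D}$ ($t{\left(D,N \right)} = 2 + \frac{\left(N - 8\right) \frac{1}{D + D}}{2} = 2 + \frac{\left(-8 + N\right) \frac{1}{2 D}}{2} = 2 + \frac{\frac{1}{2} \frac{1}{D} \left(-8 + N\right)}{2} = 2 + \frac{-8 + N}{4 D}$)
$V{\left(c \right)} = \frac{2 c}{43 + c}$
$x{\left(Y,h \right)} = -144 + Y + h$ ($x{\left(Y,h \right)} = \left(-144 + h\right) + Y = -144 + Y + h$)
$\frac{x{\left(483,-384 \right)}}{-289407} - \frac{309692}{V{\left(t{\left(1,15 \right)} \right)}} = \frac{-144 + 483 - 384}{-289407} - \frac{309692}{2 \frac{-8 + 15 + 8 \cdot 1}{4 \cdot 1} \frac{1}{43 + \frac{-8 + 15 + 8 \cdot 1}{4 \cdot 1}}} = \left(-45\right) \left(- \frac{1}{289407}\right) - \frac{309692}{2 \cdot \frac{1}{4} \cdot 1 \left(-8 + 15 + 8\right) \frac{1}{43 + \frac{1}{4} \cdot 1 \left(-8 + 15 + 8\right)}} = \frac{15}{96469} - \frac{309692}{2 \cdot \frac{1}{4} \cdot 1 \cdot 15 \frac{1}{43 + \frac{1}{4} \cdot 1 \cdot 15}} = \frac{15}{96469} - \frac{309692}{2 \cdot \frac{15}{4} \frac{1}{43 + \frac{15}{4}}} = \frac{15}{96469} - \frac{309692}{2 \cdot \frac{15}{4} \frac{1}{\frac{187}{4}}} = \frac{15}{96469} - \frac{309692}{2 \cdot \frac{15}{4} \cdot \frac{4}{187}} = \frac{15}{96469} - \frac{309692}{\frac{30}{187}} = \frac{15}{96469} - \frac{28956202}{15} = - \frac{2793375850513}{1447035}$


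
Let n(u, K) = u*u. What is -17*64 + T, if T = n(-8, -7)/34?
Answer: -18464/17 ≈ -1086.1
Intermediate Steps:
n(u, K) = u²
T = 32/17 (T = (-8)²/34 = 64*(1/34) = 32/17 ≈ 1.8824)
-17*64 + T = -17*64 + 32/17 = -1088 + 32/17 = -18464/17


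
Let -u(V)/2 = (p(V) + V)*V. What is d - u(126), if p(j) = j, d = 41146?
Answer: 104650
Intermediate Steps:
u(V) = -4*V² (u(V) = -2*(V + V)*V = -2*2*V*V = -4*V²)
d - u(126) = 41146 - (-4)*126² = 41146 - (-4)*15876 = 41146 - 1*(-63504) = 41146 + 63504 = 104650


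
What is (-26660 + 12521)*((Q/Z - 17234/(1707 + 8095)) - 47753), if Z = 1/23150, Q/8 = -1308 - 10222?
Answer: 147973313547467730/4901 ≈ 3.0192e+13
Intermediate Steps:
Q = -92240 (Q = 8*(-1308 - 10222) = 8*(-11530) = -92240)
Z = 1/23150 ≈ 4.3197e-5
(-26660 + 12521)*((Q/Z - 17234/(1707 + 8095)) - 47753) = (-26660 + 12521)*((-92240/1/23150 - 17234/(1707 + 8095)) - 47753) = -14139*((-92240*23150 - 17234/9802) - 47753) = -14139*((-2135356000 - 17234*1/9802) - 47753) = -14139*((-2135356000 - 8617/4901) - 47753) = -14139*(-10465379764617/4901 - 47753) = -14139*(-10465613802070/4901) = 147973313547467730/4901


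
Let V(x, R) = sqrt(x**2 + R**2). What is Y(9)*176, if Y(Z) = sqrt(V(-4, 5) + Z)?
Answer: 176*sqrt(9 + sqrt(41)) ≈ 690.74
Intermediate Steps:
V(x, R) = sqrt(R**2 + x**2)
Y(Z) = sqrt(Z + sqrt(41)) (Y(Z) = sqrt(sqrt(5**2 + (-4)**2) + Z) = sqrt(sqrt(25 + 16) + Z) = sqrt(sqrt(41) + Z) = sqrt(Z + sqrt(41)))
Y(9)*176 = sqrt(9 + sqrt(41))*176 = 176*sqrt(9 + sqrt(41))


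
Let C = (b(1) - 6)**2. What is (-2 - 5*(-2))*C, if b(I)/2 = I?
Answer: 128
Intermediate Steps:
b(I) = 2*I
C = 16 (C = (2*1 - 6)**2 = (2 - 6)**2 = (-4)**2 = 16)
(-2 - 5*(-2))*C = (-2 - 5*(-2))*16 = (-2 - 1*(-10))*16 = (-2 + 10)*16 = 8*16 = 128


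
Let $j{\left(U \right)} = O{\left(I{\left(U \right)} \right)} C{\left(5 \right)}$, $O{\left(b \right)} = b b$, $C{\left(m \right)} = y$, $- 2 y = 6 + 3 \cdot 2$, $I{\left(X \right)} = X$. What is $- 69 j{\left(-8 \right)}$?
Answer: $26496$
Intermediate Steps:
$y = -6$ ($y = - \frac{6 + 3 \cdot 2}{2} = - \frac{6 + 6}{2} = \left(- \frac{1}{2}\right) 12 = -6$)
$C{\left(m \right)} = -6$
$O{\left(b \right)} = b^{2}$
$j{\left(U \right)} = - 6 U^{2}$ ($j{\left(U \right)} = U^{2} \left(-6\right) = - 6 U^{2}$)
$- 69 j{\left(-8 \right)} = - 69 \left(- 6 \left(-8\right)^{2}\right) = - 69 \left(\left(-6\right) 64\right) = \left(-69\right) \left(-384\right) = 26496$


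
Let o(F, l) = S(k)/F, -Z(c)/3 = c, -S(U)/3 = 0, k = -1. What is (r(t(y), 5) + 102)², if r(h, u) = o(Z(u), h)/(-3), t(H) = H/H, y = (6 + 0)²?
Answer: 10404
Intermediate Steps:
S(U) = 0 (S(U) = -3*0 = 0)
Z(c) = -3*c
y = 36 (y = 6² = 36)
o(F, l) = 0 (o(F, l) = 0/F = 0)
t(H) = 1
r(h, u) = 0 (r(h, u) = 0/(-3) = 0*(-⅓) = 0)
(r(t(y), 5) + 102)² = (0 + 102)² = 102² = 10404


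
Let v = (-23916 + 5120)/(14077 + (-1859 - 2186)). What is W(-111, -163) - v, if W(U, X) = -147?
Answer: -363977/2508 ≈ -145.13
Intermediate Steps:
v = -4699/2508 (v = -18796/(14077 - 4045) = -18796/10032 = -18796*1/10032 = -4699/2508 ≈ -1.8736)
W(-111, -163) - v = -147 - 1*(-4699/2508) = -147 + 4699/2508 = -363977/2508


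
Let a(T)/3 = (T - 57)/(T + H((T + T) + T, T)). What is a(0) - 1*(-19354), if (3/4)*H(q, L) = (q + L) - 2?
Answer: 155345/8 ≈ 19418.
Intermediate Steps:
H(q, L) = -8/3 + 4*L/3 + 4*q/3 (H(q, L) = 4*((q + L) - 2)/3 = 4*((L + q) - 2)/3 = 4*(-2 + L + q)/3 = -8/3 + 4*L/3 + 4*q/3)
a(T) = 3*(-57 + T)/(-8/3 + 19*T/3) (a(T) = 3*((T - 57)/(T + (-8/3 + 4*T/3 + 4*((T + T) + T)/3))) = 3*((-57 + T)/(T + (-8/3 + 4*T/3 + 4*(2*T + T)/3))) = 3*((-57 + T)/(T + (-8/3 + 4*T/3 + 4*(3*T)/3))) = 3*((-57 + T)/(T + (-8/3 + 4*T/3 + 4*T))) = 3*((-57 + T)/(T + (-8/3 + 16*T/3))) = 3*((-57 + T)/(-8/3 + 19*T/3)) = 3*(-57 + T)/(-8/3 + 19*T/3))
a(0) - 1*(-19354) = 9*(-57 + 0)/(-8 + 19*0) - 1*(-19354) = 9*(-57)/(-8 + 0) + 19354 = 9*(-57)/(-8) + 19354 = 9*(-1/8)*(-57) + 19354 = 513/8 + 19354 = 155345/8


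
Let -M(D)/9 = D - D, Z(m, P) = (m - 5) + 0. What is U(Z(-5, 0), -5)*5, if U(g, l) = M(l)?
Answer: 0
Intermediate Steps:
Z(m, P) = -5 + m (Z(m, P) = (-5 + m) + 0 = -5 + m)
M(D) = 0 (M(D) = -9*(D - D) = -9*0 = 0)
U(g, l) = 0
U(Z(-5, 0), -5)*5 = 0*5 = 0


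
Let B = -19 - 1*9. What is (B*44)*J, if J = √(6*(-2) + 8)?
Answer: -2464*I ≈ -2464.0*I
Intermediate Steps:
B = -28 (B = -19 - 9 = -28)
J = 2*I (J = √(-12 + 8) = √(-4) = 2*I ≈ 2.0*I)
(B*44)*J = (-28*44)*(2*I) = -2464*I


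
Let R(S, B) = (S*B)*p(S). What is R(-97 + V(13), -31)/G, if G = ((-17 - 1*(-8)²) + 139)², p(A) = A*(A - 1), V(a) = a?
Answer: 4648140/841 ≈ 5526.9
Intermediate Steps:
p(A) = A*(-1 + A)
G = 3364 (G = ((-17 - 1*64) + 139)² = ((-17 - 64) + 139)² = (-81 + 139)² = 58² = 3364)
R(S, B) = B*S²*(-1 + S) (R(S, B) = (S*B)*(S*(-1 + S)) = (B*S)*(S*(-1 + S)) = B*S²*(-1 + S))
R(-97 + V(13), -31)/G = -31*(-97 + 13)²*(-1 + (-97 + 13))/3364 = -31*(-84)²*(-1 - 84)*(1/3364) = -31*7056*(-85)*(1/3364) = 18592560*(1/3364) = 4648140/841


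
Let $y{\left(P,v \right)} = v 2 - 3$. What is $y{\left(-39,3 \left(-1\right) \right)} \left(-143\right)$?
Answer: $1287$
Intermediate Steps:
$y{\left(P,v \right)} = -3 + 2 v$ ($y{\left(P,v \right)} = 2 v - 3 = -3 + 2 v$)
$y{\left(-39,3 \left(-1\right) \right)} \left(-143\right) = \left(-3 + 2 \cdot 3 \left(-1\right)\right) \left(-143\right) = \left(-3 + 2 \left(-3\right)\right) \left(-143\right) = \left(-3 - 6\right) \left(-143\right) = \left(-9\right) \left(-143\right) = 1287$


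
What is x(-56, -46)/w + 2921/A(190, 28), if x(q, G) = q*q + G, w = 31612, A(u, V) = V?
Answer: 471557/4516 ≈ 104.42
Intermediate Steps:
x(q, G) = G + q² (x(q, G) = q² + G = G + q²)
x(-56, -46)/w + 2921/A(190, 28) = (-46 + (-56)²)/31612 + 2921/28 = (-46 + 3136)*(1/31612) + 2921*(1/28) = 3090*(1/31612) + 2921/28 = 1545/15806 + 2921/28 = 471557/4516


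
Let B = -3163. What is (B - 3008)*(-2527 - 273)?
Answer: 17278800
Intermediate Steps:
(B - 3008)*(-2527 - 273) = (-3163 - 3008)*(-2527 - 273) = -6171*(-2800) = 17278800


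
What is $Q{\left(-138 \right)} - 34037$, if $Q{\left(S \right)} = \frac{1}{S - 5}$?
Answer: $- \frac{4867292}{143} \approx -34037.0$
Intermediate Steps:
$Q{\left(S \right)} = \frac{1}{-5 + S}$
$Q{\left(-138 \right)} - 34037 = \frac{1}{-5 - 138} - 34037 = \frac{1}{-143} - 34037 = - \frac{1}{143} - 34037 = - \frac{4867292}{143}$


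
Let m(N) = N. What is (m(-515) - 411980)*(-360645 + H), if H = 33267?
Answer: 135041788110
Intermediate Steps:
(m(-515) - 411980)*(-360645 + H) = (-515 - 411980)*(-360645 + 33267) = -412495*(-327378) = 135041788110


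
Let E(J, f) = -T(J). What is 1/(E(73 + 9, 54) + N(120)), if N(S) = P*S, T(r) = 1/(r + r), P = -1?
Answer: -164/19681 ≈ -0.0083329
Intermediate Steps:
T(r) = 1/(2*r)
E(J, f) = -1/(2*J)
N(S) = -S
1/(E(73 + 9, 54) + N(120)) = 1/(-1/(2*(73 + 9)) - 1*120) = 1/(-1/2/82 - 120) = 1/(-1/2*1/82 - 120) = 1/(-1/164 - 120) = 1/(-19681/164) = -164/19681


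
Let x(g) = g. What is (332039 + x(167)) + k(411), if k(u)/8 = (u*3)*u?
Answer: 4386310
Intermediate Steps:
k(u) = 24*u**2 (k(u) = 8*((u*3)*u) = 8*((3*u)*u) = 8*(3*u**2) = 24*u**2)
(332039 + x(167)) + k(411) = (332039 + 167) + 24*411**2 = 332206 + 24*168921 = 332206 + 4054104 = 4386310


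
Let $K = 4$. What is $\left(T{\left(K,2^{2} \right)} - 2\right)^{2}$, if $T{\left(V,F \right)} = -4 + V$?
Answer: $4$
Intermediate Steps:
$\left(T{\left(K,2^{2} \right)} - 2\right)^{2} = \left(\left(-4 + 4\right) - 2\right)^{2} = \left(0 - 2\right)^{2} = \left(-2\right)^{2} = 4$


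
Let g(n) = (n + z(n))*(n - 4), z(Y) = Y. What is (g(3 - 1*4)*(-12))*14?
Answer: -1680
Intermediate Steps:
g(n) = 2*n*(-4 + n) (g(n) = (n + n)*(n - 4) = (2*n)*(-4 + n) = 2*n*(-4 + n))
(g(3 - 1*4)*(-12))*14 = ((2*(3 - 1*4)*(-4 + (3 - 1*4)))*(-12))*14 = ((2*(3 - 4)*(-4 + (3 - 4)))*(-12))*14 = ((2*(-1)*(-4 - 1))*(-12))*14 = ((2*(-1)*(-5))*(-12))*14 = (10*(-12))*14 = -120*14 = -1680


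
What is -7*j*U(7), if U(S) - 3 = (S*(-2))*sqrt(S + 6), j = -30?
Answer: 630 - 2940*sqrt(13) ≈ -9970.3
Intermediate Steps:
U(S) = 3 - 2*S*sqrt(6 + S) (U(S) = 3 + (S*(-2))*sqrt(S + 6) = 3 + (-2*S)*sqrt(6 + S) = 3 - 2*S*sqrt(6 + S))
-7*j*U(7) = -(-210)*(3 - 2*7*sqrt(6 + 7)) = -(-210)*(3 - 2*7*sqrt(13)) = -(-210)*(3 - 14*sqrt(13)) = -7*(-90 + 420*sqrt(13)) = 630 - 2940*sqrt(13)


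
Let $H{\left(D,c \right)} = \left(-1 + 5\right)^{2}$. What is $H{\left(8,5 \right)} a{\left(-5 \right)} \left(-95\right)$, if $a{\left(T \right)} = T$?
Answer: $7600$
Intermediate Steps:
$H{\left(D,c \right)} = 16$ ($H{\left(D,c \right)} = 4^{2} = 16$)
$H{\left(8,5 \right)} a{\left(-5 \right)} \left(-95\right) = 16 \left(-5\right) \left(-95\right) = \left(-80\right) \left(-95\right) = 7600$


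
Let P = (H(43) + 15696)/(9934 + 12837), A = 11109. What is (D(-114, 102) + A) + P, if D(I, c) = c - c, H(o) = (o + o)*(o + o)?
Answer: 252986131/22771 ≈ 11110.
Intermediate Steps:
H(o) = 4*o**2 (H(o) = (2*o)*(2*o) = 4*o**2)
D(I, c) = 0
P = 23092/22771 (P = (4*43**2 + 15696)/(9934 + 12837) = (4*1849 + 15696)/22771 = (7396 + 15696)*(1/22771) = 23092*(1/22771) = 23092/22771 ≈ 1.0141)
(D(-114, 102) + A) + P = (0 + 11109) + 23092/22771 = 11109 + 23092/22771 = 252986131/22771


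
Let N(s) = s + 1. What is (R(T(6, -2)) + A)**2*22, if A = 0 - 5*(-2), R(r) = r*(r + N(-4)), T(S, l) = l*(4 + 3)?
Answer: 1353088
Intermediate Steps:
T(S, l) = 7*l (T(S, l) = l*7 = 7*l)
N(s) = 1 + s
R(r) = r*(-3 + r) (R(r) = r*(r + (1 - 4)) = r*(r - 3) = r*(-3 + r))
A = 10 (A = 0 + 10 = 10)
(R(T(6, -2)) + A)**2*22 = ((7*(-2))*(-3 + 7*(-2)) + 10)**2*22 = (-14*(-3 - 14) + 10)**2*22 = (-14*(-17) + 10)**2*22 = (238 + 10)**2*22 = 248**2*22 = 61504*22 = 1353088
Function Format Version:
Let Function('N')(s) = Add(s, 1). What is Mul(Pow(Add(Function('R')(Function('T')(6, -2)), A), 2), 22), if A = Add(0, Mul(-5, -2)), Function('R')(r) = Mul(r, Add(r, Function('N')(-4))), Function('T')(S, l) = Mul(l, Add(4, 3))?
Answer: 1353088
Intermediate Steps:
Function('T')(S, l) = Mul(7, l) (Function('T')(S, l) = Mul(l, 7) = Mul(7, l))
Function('N')(s) = Add(1, s)
Function('R')(r) = Mul(r, Add(-3, r)) (Function('R')(r) = Mul(r, Add(r, Add(1, -4))) = Mul(r, Add(r, -3)) = Mul(r, Add(-3, r)))
A = 10 (A = Add(0, 10) = 10)
Mul(Pow(Add(Function('R')(Function('T')(6, -2)), A), 2), 22) = Mul(Pow(Add(Mul(Mul(7, -2), Add(-3, Mul(7, -2))), 10), 2), 22) = Mul(Pow(Add(Mul(-14, Add(-3, -14)), 10), 2), 22) = Mul(Pow(Add(Mul(-14, -17), 10), 2), 22) = Mul(Pow(Add(238, 10), 2), 22) = Mul(Pow(248, 2), 22) = Mul(61504, 22) = 1353088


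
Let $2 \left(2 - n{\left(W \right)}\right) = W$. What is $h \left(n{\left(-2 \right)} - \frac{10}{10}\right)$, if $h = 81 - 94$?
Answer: $-26$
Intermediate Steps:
$n{\left(W \right)} = 2 - \frac{W}{2}$
$h = -13$ ($h = 81 - 94 = -13$)
$h \left(n{\left(-2 \right)} - \frac{10}{10}\right) = - 13 \left(\left(2 - -1\right) - \frac{10}{10}\right) = - 13 \left(\left(2 + 1\right) - 1\right) = - 13 \left(3 - 1\right) = \left(-13\right) 2 = -26$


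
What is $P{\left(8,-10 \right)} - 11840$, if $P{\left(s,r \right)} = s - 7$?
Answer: $-11839$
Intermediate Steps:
$P{\left(s,r \right)} = -7 + s$ ($P{\left(s,r \right)} = s - 7 = -7 + s$)
$P{\left(8,-10 \right)} - 11840 = \left(-7 + 8\right) - 11840 = 1 - 11840 = -11839$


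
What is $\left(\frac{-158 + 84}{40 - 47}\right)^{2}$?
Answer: $\frac{5476}{49} \approx 111.76$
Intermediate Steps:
$\left(\frac{-158 + 84}{40 - 47}\right)^{2} = \left(- \frac{74}{-7}\right)^{2} = \left(\left(-74\right) \left(- \frac{1}{7}\right)\right)^{2} = \left(\frac{74}{7}\right)^{2} = \frac{5476}{49}$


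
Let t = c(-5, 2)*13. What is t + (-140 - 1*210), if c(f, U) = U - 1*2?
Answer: -350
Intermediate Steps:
c(f, U) = -2 + U (c(f, U) = U - 2 = -2 + U)
t = 0 (t = (-2 + 2)*13 = 0*13 = 0)
t + (-140 - 1*210) = 0 + (-140 - 1*210) = 0 + (-140 - 210) = 0 - 350 = -350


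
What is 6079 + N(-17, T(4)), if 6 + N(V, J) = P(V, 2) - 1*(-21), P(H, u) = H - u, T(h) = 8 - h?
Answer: 6075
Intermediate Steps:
N(V, J) = 13 + V (N(V, J) = -6 + ((V - 1*2) - 1*(-21)) = -6 + ((V - 2) + 21) = -6 + ((-2 + V) + 21) = -6 + (19 + V) = 13 + V)
6079 + N(-17, T(4)) = 6079 + (13 - 17) = 6079 - 4 = 6075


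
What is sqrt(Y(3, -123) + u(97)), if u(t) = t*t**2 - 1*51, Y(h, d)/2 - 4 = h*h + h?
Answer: 3*sqrt(101406) ≈ 955.33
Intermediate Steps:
Y(h, d) = 8 + 2*h + 2*h**2 (Y(h, d) = 8 + 2*(h*h + h) = 8 + 2*(h**2 + h) = 8 + 2*(h + h**2) = 8 + (2*h + 2*h**2) = 8 + 2*h + 2*h**2)
u(t) = -51 + t**3 (u(t) = t**3 - 51 = -51 + t**3)
sqrt(Y(3, -123) + u(97)) = sqrt((8 + 2*3 + 2*3**2) + (-51 + 97**3)) = sqrt((8 + 6 + 2*9) + (-51 + 912673)) = sqrt((8 + 6 + 18) + 912622) = sqrt(32 + 912622) = sqrt(912654) = 3*sqrt(101406)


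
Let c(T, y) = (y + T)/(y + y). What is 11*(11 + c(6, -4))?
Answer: 473/4 ≈ 118.25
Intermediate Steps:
c(T, y) = (T + y)/(2*y) (c(T, y) = (T + y)/((2*y)) = (T + y)*(1/(2*y)) = (T + y)/(2*y))
11*(11 + c(6, -4)) = 11*(11 + (½)*(6 - 4)/(-4)) = 11*(11 + (½)*(-¼)*2) = 11*(11 - ¼) = 11*(43/4) = 473/4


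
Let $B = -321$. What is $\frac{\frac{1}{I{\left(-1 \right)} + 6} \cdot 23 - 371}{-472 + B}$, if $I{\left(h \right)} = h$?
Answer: $\frac{1832}{3965} \approx 0.46204$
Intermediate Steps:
$\frac{\frac{1}{I{\left(-1 \right)} + 6} \cdot 23 - 371}{-472 + B} = \frac{\frac{1}{-1 + 6} \cdot 23 - 371}{-472 - 321} = \frac{\frac{1}{5} \cdot 23 - 371}{-793} = \left(\frac{1}{5} \cdot 23 - 371\right) \left(- \frac{1}{793}\right) = \left(\frac{23}{5} - 371\right) \left(- \frac{1}{793}\right) = \left(- \frac{1832}{5}\right) \left(- \frac{1}{793}\right) = \frac{1832}{3965}$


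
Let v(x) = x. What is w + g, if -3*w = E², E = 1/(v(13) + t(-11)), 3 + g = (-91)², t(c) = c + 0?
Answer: 99335/12 ≈ 8277.9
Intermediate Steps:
t(c) = c
g = 8278 (g = -3 + (-91)² = -3 + 8281 = 8278)
E = ½ (E = 1/(13 - 11) = 1/2 = ½ ≈ 0.50000)
w = -1/12 (w = -(½)²/3 = -⅓*¼ = -1/12 ≈ -0.083333)
w + g = -1/12 + 8278 = 99335/12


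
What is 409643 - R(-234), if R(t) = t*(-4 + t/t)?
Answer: 408941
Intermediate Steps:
R(t) = -3*t (R(t) = t*(-4 + 1) = t*(-3) = -3*t)
409643 - R(-234) = 409643 - (-3)*(-234) = 409643 - 1*702 = 409643 - 702 = 408941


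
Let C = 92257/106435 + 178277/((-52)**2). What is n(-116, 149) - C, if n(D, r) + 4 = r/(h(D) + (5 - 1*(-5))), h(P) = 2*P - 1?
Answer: -4586635769169/64179453520 ≈ -71.466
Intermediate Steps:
h(P) = -1 + 2*P
C = 19224375423/287800240 (C = 92257*(1/106435) + 178277/2704 = 92257/106435 + 178277*(1/2704) = 92257/106435 + 178277/2704 = 19224375423/287800240 ≈ 66.798)
n(D, r) = -4 + r/(9 + 2*D) (n(D, r) = -4 + r/((-1 + 2*D) + (5 - 1*(-5))) = -4 + r/((-1 + 2*D) + (5 + 5)) = -4 + r/((-1 + 2*D) + 10) = -4 + r/(9 + 2*D))
n(-116, 149) - C = (-36 + 149 - 8*(-116))/(9 + 2*(-116)) - 1*19224375423/287800240 = (-36 + 149 + 928)/(9 - 232) - 19224375423/287800240 = 1041/(-223) - 19224375423/287800240 = -1/223*1041 - 19224375423/287800240 = -1041/223 - 19224375423/287800240 = -4586635769169/64179453520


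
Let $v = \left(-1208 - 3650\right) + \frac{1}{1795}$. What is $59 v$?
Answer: $- \frac{514486431}{1795} \approx -2.8662 \cdot 10^{5}$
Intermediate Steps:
$v = - \frac{8720109}{1795}$ ($v = -4858 + \frac{1}{1795} = - \frac{8720109}{1795} \approx -4858.0$)
$59 v = 59 \left(- \frac{8720109}{1795}\right) = - \frac{514486431}{1795}$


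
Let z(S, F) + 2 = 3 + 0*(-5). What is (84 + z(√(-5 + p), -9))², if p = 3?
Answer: 7225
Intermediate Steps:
z(S, F) = 1 (z(S, F) = -2 + (3 + 0*(-5)) = -2 + (3 + 0) = -2 + 3 = 1)
(84 + z(√(-5 + p), -9))² = (84 + 1)² = 85² = 7225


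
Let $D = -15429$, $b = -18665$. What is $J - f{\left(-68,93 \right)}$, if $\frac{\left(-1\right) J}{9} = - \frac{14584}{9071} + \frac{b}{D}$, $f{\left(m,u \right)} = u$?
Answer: $- \frac{4171531266}{46652153} \approx -89.418$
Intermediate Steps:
$J = \frac{167118963}{46652153}$ ($J = - 9 \left(- \frac{14584}{9071} - \frac{18665}{-15429}\right) = - 9 \left(\left(-14584\right) \frac{1}{9071} - - \frac{18665}{15429}\right) = - 9 \left(- \frac{14584}{9071} + \frac{18665}{15429}\right) = \left(-9\right) \left(- \frac{55706321}{139956459}\right) = \frac{167118963}{46652153} \approx 3.5822$)
$J - f{\left(-68,93 \right)} = \frac{167118963}{46652153} - 93 = - \frac{4171531266}{46652153}$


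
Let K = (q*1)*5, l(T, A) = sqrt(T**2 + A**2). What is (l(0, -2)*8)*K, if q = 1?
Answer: 80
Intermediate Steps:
l(T, A) = sqrt(A**2 + T**2)
K = 5 (K = (1*1)*5 = 1*5 = 5)
(l(0, -2)*8)*K = (sqrt((-2)**2 + 0**2)*8)*5 = (sqrt(4 + 0)*8)*5 = (sqrt(4)*8)*5 = (2*8)*5 = 16*5 = 80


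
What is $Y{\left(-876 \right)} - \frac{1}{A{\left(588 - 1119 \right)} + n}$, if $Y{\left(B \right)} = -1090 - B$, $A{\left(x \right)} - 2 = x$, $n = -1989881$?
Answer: $- \frac{425947739}{1990410} \approx -214.0$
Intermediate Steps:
$A{\left(x \right)} = 2 + x$
$Y{\left(-876 \right)} - \frac{1}{A{\left(588 - 1119 \right)} + n} = \left(-1090 - -876\right) - \frac{1}{\left(2 + \left(588 - 1119\right)\right) - 1989881} = \left(-1090 + 876\right) - \frac{1}{\left(2 - 531\right) - 1989881} = -214 - \frac{1}{-529 - 1989881} = -214 - \frac{1}{-1990410} = -214 - - \frac{1}{1990410} = -214 + \frac{1}{1990410} = - \frac{425947739}{1990410}$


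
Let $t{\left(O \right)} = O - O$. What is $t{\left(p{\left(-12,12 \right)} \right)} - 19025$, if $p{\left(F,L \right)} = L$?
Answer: $-19025$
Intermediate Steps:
$t{\left(O \right)} = 0$
$t{\left(p{\left(-12,12 \right)} \right)} - 19025 = 0 - 19025 = -19025$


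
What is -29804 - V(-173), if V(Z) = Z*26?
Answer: -25306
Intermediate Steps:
V(Z) = 26*Z
-29804 - V(-173) = -29804 - 26*(-173) = -29804 - 1*(-4498) = -29804 + 4498 = -25306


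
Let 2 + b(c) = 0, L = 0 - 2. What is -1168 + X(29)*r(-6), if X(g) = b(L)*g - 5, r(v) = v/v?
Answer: -1231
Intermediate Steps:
L = -2
b(c) = -2 (b(c) = -2 + 0 = -2)
r(v) = 1
X(g) = -5 - 2*g (X(g) = -2*g - 5 = -5 - 2*g)
-1168 + X(29)*r(-6) = -1168 + (-5 - 2*29)*1 = -1168 + (-5 - 58)*1 = -1168 - 63*1 = -1168 - 63 = -1231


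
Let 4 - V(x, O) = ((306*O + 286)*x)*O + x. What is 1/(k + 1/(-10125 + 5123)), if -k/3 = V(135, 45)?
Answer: 5002/1281367306985 ≈ 3.9036e-9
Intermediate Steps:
V(x, O) = 4 - x - O*x*(286 + 306*O) (V(x, O) = 4 - (((306*O + 286)*x)*O + x) = 4 - (((286 + 306*O)*x)*O + x) = 4 - ((x*(286 + 306*O))*O + x) = 4 - (O*x*(286 + 306*O) + x) = 4 - (x + O*x*(286 + 306*O)) = 4 + (-x - O*x*(286 + 306*O)) = 4 - x - O*x*(286 + 306*O))
k = 256170993 (k = -3*(4 - 1*135 - 306*135*45² - 286*45*135) = -3*(4 - 135 - 306*135*2025 - 1737450) = -3*(4 - 135 - 83652750 - 1737450) = -3*(-85390331) = 256170993)
1/(k + 1/(-10125 + 5123)) = 1/(256170993 + 1/(-10125 + 5123)) = 1/(256170993 + 1/(-5002)) = 1/(256170993 - 1/5002) = 1/(1281367306985/5002) = 5002/1281367306985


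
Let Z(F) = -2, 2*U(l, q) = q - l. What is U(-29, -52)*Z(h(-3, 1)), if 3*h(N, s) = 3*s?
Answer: 23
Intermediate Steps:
U(l, q) = q/2 - l/2 (U(l, q) = (q - l)/2 = q/2 - l/2)
h(N, s) = s (h(N, s) = (3*s)/3 = s)
U(-29, -52)*Z(h(-3, 1)) = ((½)*(-52) - ½*(-29))*(-2) = (-26 + 29/2)*(-2) = -23/2*(-2) = 23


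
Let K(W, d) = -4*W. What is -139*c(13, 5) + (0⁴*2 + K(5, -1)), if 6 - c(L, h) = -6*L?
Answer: -11696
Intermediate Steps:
c(L, h) = 6 + 6*L (c(L, h) = 6 - (-6)*L = 6 + 6*L)
-139*c(13, 5) + (0⁴*2 + K(5, -1)) = -139*(6 + 6*13) + (0⁴*2 - 4*5) = -139*(6 + 78) + (0*2 - 20) = -139*84 + (0 - 20) = -11676 - 20 = -11696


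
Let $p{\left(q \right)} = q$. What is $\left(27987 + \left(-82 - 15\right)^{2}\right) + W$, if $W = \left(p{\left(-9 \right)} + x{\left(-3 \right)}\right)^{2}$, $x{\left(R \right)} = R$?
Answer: $37540$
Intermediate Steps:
$W = 144$ ($W = \left(-9 - 3\right)^{2} = \left(-12\right)^{2} = 144$)
$\left(27987 + \left(-82 - 15\right)^{2}\right) + W = \left(27987 + \left(-82 - 15\right)^{2}\right) + 144 = \left(27987 + \left(-97\right)^{2}\right) + 144 = \left(27987 + 9409\right) + 144 = 37396 + 144 = 37540$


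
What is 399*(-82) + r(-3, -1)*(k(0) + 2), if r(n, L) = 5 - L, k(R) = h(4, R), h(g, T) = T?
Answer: -32706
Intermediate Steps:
k(R) = R
399*(-82) + r(-3, -1)*(k(0) + 2) = 399*(-82) + (5 - 1*(-1))*(0 + 2) = -32718 + (5 + 1)*2 = -32718 + 6*2 = -32718 + 12 = -32706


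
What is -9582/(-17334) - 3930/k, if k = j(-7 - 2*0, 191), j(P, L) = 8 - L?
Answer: 3882007/176229 ≈ 22.028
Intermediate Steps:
k = -183 (k = 8 - 1*191 = 8 - 191 = -183)
-9582/(-17334) - 3930/k = -9582/(-17334) - 3930/(-183) = -9582*(-1/17334) - 3930*(-1/183) = 1597/2889 + 1310/61 = 3882007/176229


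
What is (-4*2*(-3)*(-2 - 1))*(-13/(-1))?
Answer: -936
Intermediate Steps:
(-4*2*(-3)*(-2 - 1))*(-13/(-1)) = (-(-24)*(-3))*(-13*(-1)) = -4*18*13 = -72*13 = -936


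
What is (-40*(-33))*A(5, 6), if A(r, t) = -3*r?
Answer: -19800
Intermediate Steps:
(-40*(-33))*A(5, 6) = (-40*(-33))*(-3*5) = 1320*(-15) = -19800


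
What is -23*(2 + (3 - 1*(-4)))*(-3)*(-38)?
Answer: -23598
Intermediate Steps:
-23*(2 + (3 - 1*(-4)))*(-3)*(-38) = -23*(2 + (3 + 4))*(-3)*(-38) = -23*(2 + 7)*(-3)*(-38) = -207*(-3)*(-38) = -23*(-27)*(-38) = 621*(-38) = -23598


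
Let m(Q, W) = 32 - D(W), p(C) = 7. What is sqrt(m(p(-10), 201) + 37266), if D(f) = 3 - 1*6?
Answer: sqrt(37301) ≈ 193.13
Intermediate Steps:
D(f) = -3 (D(f) = 3 - 6 = -3)
m(Q, W) = 35 (m(Q, W) = 32 - 1*(-3) = 32 + 3 = 35)
sqrt(m(p(-10), 201) + 37266) = sqrt(35 + 37266) = sqrt(37301)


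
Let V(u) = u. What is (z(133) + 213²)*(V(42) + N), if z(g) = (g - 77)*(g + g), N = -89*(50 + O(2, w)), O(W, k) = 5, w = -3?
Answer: -292466045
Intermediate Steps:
N = -4895 (N = -89*(50 + 5) = -89*55 = -4895)
z(g) = 2*g*(-77 + g) (z(g) = (-77 + g)*(2*g) = 2*g*(-77 + g))
(z(133) + 213²)*(V(42) + N) = (2*133*(-77 + 133) + 213²)*(42 - 4895) = (2*133*56 + 45369)*(-4853) = (14896 + 45369)*(-4853) = 60265*(-4853) = -292466045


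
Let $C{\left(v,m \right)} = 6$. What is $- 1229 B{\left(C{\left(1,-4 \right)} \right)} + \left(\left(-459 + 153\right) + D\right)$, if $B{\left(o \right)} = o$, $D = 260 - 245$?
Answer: $-7665$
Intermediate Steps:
$D = 15$ ($D = 260 - 245 = 15$)
$- 1229 B{\left(C{\left(1,-4 \right)} \right)} + \left(\left(-459 + 153\right) + D\right) = \left(-1229\right) 6 + \left(\left(-459 + 153\right) + 15\right) = -7374 + \left(-306 + 15\right) = -7374 - 291 = -7665$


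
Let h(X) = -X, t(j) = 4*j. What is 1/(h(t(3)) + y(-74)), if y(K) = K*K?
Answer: 1/5464 ≈ 0.00018302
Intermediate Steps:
y(K) = K²
1/(h(t(3)) + y(-74)) = 1/(-4*3 + (-74)²) = 1/(-1*12 + 5476) = 1/(-12 + 5476) = 1/5464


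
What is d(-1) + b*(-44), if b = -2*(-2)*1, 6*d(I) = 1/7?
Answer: -7391/42 ≈ -175.98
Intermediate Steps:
d(I) = 1/42 (d(I) = (⅙)/7 = (⅙)*(⅐) = 1/42)
b = 4 (b = 4*1 = 4)
d(-1) + b*(-44) = 1/42 + 4*(-44) = 1/42 - 176 = -7391/42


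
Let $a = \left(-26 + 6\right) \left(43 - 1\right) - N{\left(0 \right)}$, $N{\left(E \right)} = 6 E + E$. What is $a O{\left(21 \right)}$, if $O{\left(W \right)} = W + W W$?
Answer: $-388080$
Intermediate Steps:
$N{\left(E \right)} = 7 E$
$a = -840$ ($a = \left(-26 + 6\right) \left(43 - 1\right) - 7 \cdot 0 = \left(-20\right) 42 - 0 = -840 + 0 = -840$)
$O{\left(W \right)} = W + W^{2}$
$a O{\left(21 \right)} = - 840 \cdot 21 \left(1 + 21\right) = - 840 \cdot 21 \cdot 22 = \left(-840\right) 462 = -388080$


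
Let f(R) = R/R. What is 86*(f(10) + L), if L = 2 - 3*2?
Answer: -258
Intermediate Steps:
L = -4 (L = 2 - 6 = -4)
f(R) = 1
86*(f(10) + L) = 86*(1 - 4) = 86*(-3) = -258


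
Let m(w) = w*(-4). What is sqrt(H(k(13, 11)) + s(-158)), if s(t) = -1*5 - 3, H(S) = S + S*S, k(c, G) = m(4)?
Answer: 2*sqrt(58) ≈ 15.232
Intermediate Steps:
m(w) = -4*w
k(c, G) = -16 (k(c, G) = -4*4 = -16)
H(S) = S + S**2
s(t) = -8 (s(t) = -5 - 3 = -8)
sqrt(H(k(13, 11)) + s(-158)) = sqrt(-16*(1 - 16) - 8) = sqrt(-16*(-15) - 8) = sqrt(240 - 8) = sqrt(232) = 2*sqrt(58)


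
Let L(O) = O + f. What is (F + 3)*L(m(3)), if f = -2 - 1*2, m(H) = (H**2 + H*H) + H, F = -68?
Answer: -1105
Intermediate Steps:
m(H) = H + 2*H**2 (m(H) = (H**2 + H**2) + H = 2*H**2 + H = H + 2*H**2)
f = -4 (f = -2 - 2 = -4)
L(O) = -4 + O (L(O) = O - 4 = -4 + O)
(F + 3)*L(m(3)) = (-68 + 3)*(-4 + 3*(1 + 2*3)) = -65*(-4 + 3*(1 + 6)) = -65*(-4 + 3*7) = -65*(-4 + 21) = -65*17 = -1105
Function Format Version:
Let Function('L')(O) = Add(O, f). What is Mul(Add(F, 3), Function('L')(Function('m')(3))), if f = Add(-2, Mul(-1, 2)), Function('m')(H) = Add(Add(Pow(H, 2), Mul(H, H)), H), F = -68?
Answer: -1105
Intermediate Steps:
Function('m')(H) = Add(H, Mul(2, Pow(H, 2))) (Function('m')(H) = Add(Add(Pow(H, 2), Pow(H, 2)), H) = Add(Mul(2, Pow(H, 2)), H) = Add(H, Mul(2, Pow(H, 2))))
f = -4 (f = Add(-2, -2) = -4)
Function('L')(O) = Add(-4, O) (Function('L')(O) = Add(O, -4) = Add(-4, O))
Mul(Add(F, 3), Function('L')(Function('m')(3))) = Mul(Add(-68, 3), Add(-4, Mul(3, Add(1, Mul(2, 3))))) = Mul(-65, Add(-4, Mul(3, Add(1, 6)))) = Mul(-65, Add(-4, Mul(3, 7))) = Mul(-65, Add(-4, 21)) = Mul(-65, 17) = -1105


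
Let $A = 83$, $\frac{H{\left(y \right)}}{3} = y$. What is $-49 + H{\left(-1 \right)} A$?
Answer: $-298$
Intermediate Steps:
$H{\left(y \right)} = 3 y$
$-49 + H{\left(-1 \right)} A = -49 + 3 \left(-1\right) 83 = -49 - 249 = -298$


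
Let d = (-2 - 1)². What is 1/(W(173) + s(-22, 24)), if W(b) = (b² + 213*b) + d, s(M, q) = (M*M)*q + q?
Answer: 1/78427 ≈ 1.2751e-5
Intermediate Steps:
d = 9 (d = (-3)² = 9)
s(M, q) = q + q*M² (s(M, q) = M²*q + q = q*M² + q = q + q*M²)
W(b) = 9 + b² + 213*b (W(b) = (b² + 213*b) + 9 = 9 + b² + 213*b)
1/(W(173) + s(-22, 24)) = 1/((9 + 173² + 213*173) + 24*(1 + (-22)²)) = 1/((9 + 29929 + 36849) + 24*(1 + 484)) = 1/(66787 + 24*485) = 1/(66787 + 11640) = 1/78427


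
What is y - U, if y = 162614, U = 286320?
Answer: -123706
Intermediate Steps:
y - U = 162614 - 1*286320 = 162614 - 286320 = -123706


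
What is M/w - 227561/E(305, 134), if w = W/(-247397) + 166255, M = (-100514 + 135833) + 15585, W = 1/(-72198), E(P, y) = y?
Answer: -675637640546114968475/397923061871131154 ≈ -1697.9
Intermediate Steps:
W = -1/72198 ≈ -1.3851e-5
M = 50904 (M = 35319 + 15585 = 50904)
w = 2969575088590531/17861568606 (w = -1/72198/(-247397) + 166255 = -1/72198*(-1/247397) + 166255 = 1/17861568606 + 166255 = 2969575088590531/17861568606 ≈ 1.6626e+5)
M/w - 227561/E(305, 134) = 50904/(2969575088590531/17861568606) - 227561/134 = 50904*(17861568606/2969575088590531) - 227561*1/134 = 909225288319824/2969575088590531 - 227561/134 = -675637640546114968475/397923061871131154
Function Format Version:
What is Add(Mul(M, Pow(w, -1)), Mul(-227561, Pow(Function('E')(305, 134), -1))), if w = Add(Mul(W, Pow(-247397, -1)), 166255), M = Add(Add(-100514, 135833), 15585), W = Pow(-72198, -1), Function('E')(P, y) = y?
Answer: Rational(-675637640546114968475, 397923061871131154) ≈ -1697.9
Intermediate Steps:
W = Rational(-1, 72198) ≈ -1.3851e-5
M = 50904 (M = Add(35319, 15585) = 50904)
w = Rational(2969575088590531, 17861568606) (w = Add(Mul(Rational(-1, 72198), Pow(-247397, -1)), 166255) = Add(Mul(Rational(-1, 72198), Rational(-1, 247397)), 166255) = Add(Rational(1, 17861568606), 166255) = Rational(2969575088590531, 17861568606) ≈ 1.6626e+5)
Add(Mul(M, Pow(w, -1)), Mul(-227561, Pow(Function('E')(305, 134), -1))) = Add(Mul(50904, Pow(Rational(2969575088590531, 17861568606), -1)), Mul(-227561, Pow(134, -1))) = Add(Mul(50904, Rational(17861568606, 2969575088590531)), Mul(-227561, Rational(1, 134))) = Add(Rational(909225288319824, 2969575088590531), Rational(-227561, 134)) = Rational(-675637640546114968475, 397923061871131154)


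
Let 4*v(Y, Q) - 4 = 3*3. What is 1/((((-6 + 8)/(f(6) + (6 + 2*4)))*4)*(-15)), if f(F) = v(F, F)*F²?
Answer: -131/120 ≈ -1.0917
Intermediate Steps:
v(Y, Q) = 13/4 (v(Y, Q) = 1 + (3*3)/4 = 1 + (¼)*9 = 1 + 9/4 = 13/4)
f(F) = 13*F²/4
1/((((-6 + 8)/(f(6) + (6 + 2*4)))*4)*(-15)) = 1/((((-6 + 8)/((13/4)*6² + (6 + 2*4)))*4)*(-15)) = 1/(((2/((13/4)*36 + (6 + 8)))*4)*(-15)) = 1/(((2/(117 + 14))*4)*(-15)) = 1/(((2/131)*4)*(-15)) = 1/((8/131)*(-15)) = 1/(-120/131) = -131/120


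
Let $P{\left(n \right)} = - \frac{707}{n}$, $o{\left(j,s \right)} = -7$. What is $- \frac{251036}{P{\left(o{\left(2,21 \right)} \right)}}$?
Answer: $- \frac{251036}{101} \approx -2485.5$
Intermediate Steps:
$- \frac{251036}{P{\left(o{\left(2,21 \right)} \right)}} = - \frac{251036}{\left(-707\right) \frac{1}{-7}} = - \frac{251036}{\left(-707\right) \left(- \frac{1}{7}\right)} = - \frac{251036}{101}$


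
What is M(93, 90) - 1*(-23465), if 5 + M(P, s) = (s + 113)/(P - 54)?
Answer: 915143/39 ≈ 23465.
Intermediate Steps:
M(P, s) = -5 + (113 + s)/(-54 + P) (M(P, s) = -5 + (s + 113)/(P - 54) = -5 + (113 + s)/(-54 + P))
M(93, 90) - 1*(-23465) = (383 + 90 - 5*93)/(-54 + 93) - 1*(-23465) = (383 + 90 - 465)/39 + 23465 = (1/39)*8 + 23465 = 8/39 + 23465 = 915143/39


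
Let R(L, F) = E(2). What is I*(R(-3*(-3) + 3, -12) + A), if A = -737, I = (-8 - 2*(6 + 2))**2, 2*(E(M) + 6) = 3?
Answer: -427104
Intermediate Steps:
E(M) = -9/2 (E(M) = -6 + (1/2)*3 = -6 + 3/2 = -9/2)
R(L, F) = -9/2
I = 576 (I = (-8 - 2*8)**2 = (-8 - 16)**2 = (-24)**2 = 576)
I*(R(-3*(-3) + 3, -12) + A) = 576*(-9/2 - 737) = 576*(-1483/2) = -427104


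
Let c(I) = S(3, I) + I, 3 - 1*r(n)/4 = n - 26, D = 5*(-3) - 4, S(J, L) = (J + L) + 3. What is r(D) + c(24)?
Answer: 246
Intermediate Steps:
S(J, L) = 3 + J + L
D = -19 (D = -15 - 4 = -19)
r(n) = 116 - 4*n (r(n) = 12 - 4*(n - 26) = 12 - 4*(-26 + n) = 12 + (104 - 4*n) = 116 - 4*n)
c(I) = 6 + 2*I (c(I) = (3 + 3 + I) + I = (6 + I) + I = 6 + 2*I)
r(D) + c(24) = (116 - 4*(-19)) + (6 + 2*24) = (116 + 76) + (6 + 48) = 192 + 54 = 246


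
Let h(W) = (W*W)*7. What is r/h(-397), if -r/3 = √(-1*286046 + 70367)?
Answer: -3*I*√215679/1103263 ≈ -0.0012628*I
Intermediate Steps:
h(W) = 7*W² (h(W) = W²*7 = 7*W²)
r = -3*I*√215679 (r = -3*√(-1*286046 + 70367) = -3*√(-286046 + 70367) = -3*I*√215679 ≈ -1393.2*I)
r/h(-397) = (-3*I*√215679)/((7*(-397)²)) = (-3*I*√215679)/((7*157609)) = -3*I*√215679/1103263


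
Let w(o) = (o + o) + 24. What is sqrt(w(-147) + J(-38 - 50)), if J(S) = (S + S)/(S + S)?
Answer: I*sqrt(269) ≈ 16.401*I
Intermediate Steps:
w(o) = 24 + 2*o (w(o) = 2*o + 24 = 24 + 2*o)
J(S) = 1 (J(S) = (2*S)/((2*S)) = (2*S)*(1/(2*S)) = 1)
sqrt(w(-147) + J(-38 - 50)) = sqrt((24 + 2*(-147)) + 1) = sqrt((24 - 294) + 1) = sqrt(-270 + 1) = sqrt(-269) = I*sqrt(269)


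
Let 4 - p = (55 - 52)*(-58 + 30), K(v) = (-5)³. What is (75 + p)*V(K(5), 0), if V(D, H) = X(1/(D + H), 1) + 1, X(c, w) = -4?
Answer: -489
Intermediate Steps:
K(v) = -125
V(D, H) = -3 (V(D, H) = -4 + 1 = -3)
p = 88 (p = 4 - (55 - 52)*(-58 + 30) = 4 - 3*(-28) = 4 - 1*(-84) = 4 + 84 = 88)
(75 + p)*V(K(5), 0) = (75 + 88)*(-3) = 163*(-3) = -489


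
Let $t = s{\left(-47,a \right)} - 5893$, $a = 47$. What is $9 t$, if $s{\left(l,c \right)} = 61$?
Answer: $-52488$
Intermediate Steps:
$t = -5832$ ($t = 61 - 5893 = -5832$)
$9 t = 9 \left(-5832\right) = -52488$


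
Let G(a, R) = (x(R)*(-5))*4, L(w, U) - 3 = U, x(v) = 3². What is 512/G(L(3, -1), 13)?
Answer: -128/45 ≈ -2.8444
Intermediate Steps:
x(v) = 9
L(w, U) = 3 + U
G(a, R) = -180 (G(a, R) = (9*(-5))*4 = -45*4 = -180)
512/G(L(3, -1), 13) = 512/(-180) = 512*(-1/180) = -128/45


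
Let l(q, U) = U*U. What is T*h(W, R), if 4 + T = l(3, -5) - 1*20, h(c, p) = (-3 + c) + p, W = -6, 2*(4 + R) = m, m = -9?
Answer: -35/2 ≈ -17.500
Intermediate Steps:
R = -17/2 (R = -4 + (½)*(-9) = -4 - 9/2 = -17/2 ≈ -8.5000)
h(c, p) = -3 + c + p
l(q, U) = U²
T = 1 (T = -4 + ((-5)² - 1*20) = -4 + (25 - 20) = -4 + 5 = 1)
T*h(W, R) = 1*(-3 - 6 - 17/2) = 1*(-35/2) = -35/2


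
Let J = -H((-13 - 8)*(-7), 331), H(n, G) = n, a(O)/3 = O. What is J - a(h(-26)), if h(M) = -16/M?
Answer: -1935/13 ≈ -148.85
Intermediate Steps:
a(O) = 3*O
J = -147 (J = -(-13 - 8)*(-7) = -(-21)*(-7) = -1*147 = -147)
J - a(h(-26)) = -147 - 3*(-16/(-26)) = -147 - 3*(-16*(-1/26)) = -147 - 3*8/13 = -147 - 1*24/13 = -147 - 24/13 = -1935/13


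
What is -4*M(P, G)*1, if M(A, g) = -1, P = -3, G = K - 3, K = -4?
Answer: 4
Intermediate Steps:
G = -7 (G = -4 - 3 = -7)
-4*M(P, G)*1 = -4*(-1)*1 = 4*1 = 4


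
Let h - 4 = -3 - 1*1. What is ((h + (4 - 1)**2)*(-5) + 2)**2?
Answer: 1849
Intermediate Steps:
h = 0 (h = 4 + (-3 - 1*1) = 4 + (-3 - 1) = 4 - 4 = 0)
((h + (4 - 1)**2)*(-5) + 2)**2 = ((0 + (4 - 1)**2)*(-5) + 2)**2 = ((0 + 3**2)*(-5) + 2)**2 = ((0 + 9)*(-5) + 2)**2 = (9*(-5) + 2)**2 = (-45 + 2)**2 = (-43)**2 = 1849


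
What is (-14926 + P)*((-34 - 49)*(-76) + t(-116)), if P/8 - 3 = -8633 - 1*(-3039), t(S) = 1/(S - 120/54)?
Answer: -28598566483/76 ≈ -3.7630e+8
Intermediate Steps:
t(S) = 1/(-20/9 + S) (t(S) = 1/(S - 120*1/54) = 1/(S - 20/9) = 1/(-20/9 + S))
P = -44728 (P = 24 + 8*(-8633 - 1*(-3039)) = 24 + 8*(-8633 + 3039) = 24 + 8*(-5594) = 24 - 44752 = -44728)
(-14926 + P)*((-34 - 49)*(-76) + t(-116)) = (-14926 - 44728)*((-34 - 49)*(-76) + 9/(-20 + 9*(-116))) = -59654*(-83*(-76) + 9/(-20 - 1044)) = -59654*(6308 + 9/(-1064)) = -59654*(6308 + 9*(-1/1064)) = -59654*(6308 - 9/1064) = -59654*6711703/1064 = -28598566483/76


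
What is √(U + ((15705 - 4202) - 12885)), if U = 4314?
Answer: 2*√733 ≈ 54.148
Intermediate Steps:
√(U + ((15705 - 4202) - 12885)) = √(4314 + ((15705 - 4202) - 12885)) = √(4314 + (11503 - 12885)) = √(4314 - 1382) = √2932 = 2*√733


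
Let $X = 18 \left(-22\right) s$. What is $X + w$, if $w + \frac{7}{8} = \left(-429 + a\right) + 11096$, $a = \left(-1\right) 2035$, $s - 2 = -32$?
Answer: $\frac{164089}{8} \approx 20511.0$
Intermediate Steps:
$s = -30$ ($s = 2 - 32 = -30$)
$X = 11880$ ($X = 18 \left(-22\right) \left(-30\right) = \left(-396\right) \left(-30\right) = 11880$)
$a = -2035$
$w = \frac{69049}{8}$ ($w = - \frac{7}{8} + \left(\left(-429 - 2035\right) + 11096\right) = - \frac{7}{8} + \left(-2464 + 11096\right) = - \frac{7}{8} + 8632 = \frac{69049}{8} \approx 8631.1$)
$X + w = 11880 + \frac{69049}{8} = \frac{164089}{8}$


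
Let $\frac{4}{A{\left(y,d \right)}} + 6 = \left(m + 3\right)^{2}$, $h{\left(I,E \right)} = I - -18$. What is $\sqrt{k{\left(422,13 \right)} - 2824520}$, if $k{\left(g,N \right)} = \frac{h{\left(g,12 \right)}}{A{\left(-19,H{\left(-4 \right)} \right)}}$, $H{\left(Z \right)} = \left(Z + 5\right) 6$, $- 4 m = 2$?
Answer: $\frac{3 i \sqrt{1255330}}{2} \approx 1680.6 i$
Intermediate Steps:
$m = - \frac{1}{2}$ ($m = \left(- \frac{1}{4}\right) 2 = - \frac{1}{2} \approx -0.5$)
$h{\left(I,E \right)} = 18 + I$ ($h{\left(I,E \right)} = I + 18 = 18 + I$)
$H{\left(Z \right)} = 30 + 6 Z$ ($H{\left(Z \right)} = \left(5 + Z\right) 6 = 30 + 6 Z$)
$A{\left(y,d \right)} = 16$ ($A{\left(y,d \right)} = \frac{4}{-6 + \left(- \frac{1}{2} + 3\right)^{2}} = \frac{4}{-6 + \left(\frac{5}{2}\right)^{2}} = \frac{4}{-6 + \frac{25}{4}} = 4 \frac{1}{\frac{1}{4}} = 4 \cdot 4 = 16$)
$k{\left(g,N \right)} = \frac{9}{8} + \frac{g}{16}$ ($k{\left(g,N \right)} = \frac{18 + g}{16} = \left(18 + g\right) \frac{1}{16} = \frac{9}{8} + \frac{g}{16}$)
$\sqrt{k{\left(422,13 \right)} - 2824520} = \sqrt{\left(\frac{9}{8} + \frac{1}{16} \cdot 422\right) - 2824520} = \sqrt{\left(\frac{9}{8} + \frac{211}{8}\right) - 2824520} = \sqrt{\frac{55}{2} - 2824520} = \sqrt{- \frac{5648985}{2}} = \frac{3 i \sqrt{1255330}}{2}$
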